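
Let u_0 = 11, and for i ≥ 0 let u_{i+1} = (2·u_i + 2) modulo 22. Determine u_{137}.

Computing terms: u_0 = 11,  u_1 = 2,  u_2 = 6,  u_3 = 14,  u_4 = 8,  u_5 = 18,  u_6 = 16,  u_7 = 12,  u_8 = 4,  u_9 = 10,  u_{10} = 0,  u_{11} = 2.
Since u_{11} = u_1 = 2, the sequence is eventually periodic: after a pre-period of length 1 it cycles with period 10.
For i ≥ 1, u_i depends only on (i - 1) mod 10. (137 - 1) mod 10 = 6, so u_{137} = u_7 = 12.

12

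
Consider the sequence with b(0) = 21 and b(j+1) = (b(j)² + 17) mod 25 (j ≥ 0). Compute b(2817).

We have b(0) = 21,  b(1) = 8,  b(2) = 6,  b(3) = 3,  b(4) = 1,  b(5) = 18,  b(6) = 16,  b(7) = 23,  b(8) = 21.
Since b(8) = b(0) = 21, the sequence is periodic with period 8.
So b(2817) = b(0 + ((2817-0) mod 8)) = b(1) = 8.

8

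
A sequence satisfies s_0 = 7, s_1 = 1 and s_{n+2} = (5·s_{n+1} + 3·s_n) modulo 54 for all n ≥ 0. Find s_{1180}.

5

We have s_0 = 7,  s_1 = 1,  s_2 = 26,  s_3 = 25,  s_4 = 41,  s_5 = 10,  s_6 = 11,  s_7 = 31,  s_8 = 26,  s_9 = 7,  s_{10} = 5,  s_{11} = 46,  s_{12} = 29,  s_{13} = 13,  s_{14} = 44,  s_{15} = 43,  s_{16} = 23,  s_{17} = 28,  s_{18} = 47,  s_{19} = 49,  s_{20} = 8,  s_{21} = 25,  s_{22} = 41.
Since (s_{21}, s_{22}) = (s_3, s_4) = (25, 41) (two consecutive terms determine the rest), the sequence is eventually periodic: after a pre-period of length 3 it cycles with period 18.
For n ≥ 3, s_n depends only on (n - 3) mod 18. (1180 - 3) mod 18 = 7, so s_{1180} = s_{10} = 5.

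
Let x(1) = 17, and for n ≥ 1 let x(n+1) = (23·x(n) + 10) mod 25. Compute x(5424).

We have x(1) = 17; x(2) = 1; x(3) = 8; x(4) = 19; x(5) = 22; x(6) = 16; x(7) = 3; x(8) = 4; x(9) = 2; x(10) = 6; x(11) = 23; x(12) = 14; x(13) = 7; x(14) = 21; x(15) = 18; x(16) = 24; x(17) = 12; x(18) = 11; x(19) = 13; x(20) = 9; x(21) = 17.
The sequence repeats with period 20.
So x(5424) = x(1 + ((5424-1) mod 20)) = x(4) = 19.

19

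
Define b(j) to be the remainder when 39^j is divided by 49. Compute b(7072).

11

b(0) = 1, b(1) = 39, b(2) = 2, b(3) = 29, b(4) = 4, b(5) = 9, b(6) = 8, b(7) = 18, b(8) = 16, b(9) = 36, b(10) = 32, b(11) = 23, b(12) = 15, b(13) = 46, b(14) = 30, b(15) = 43, b(16) = 11, b(17) = 37, b(18) = 22, b(19) = 25, b(20) = 44, b(21) = 1.
Since b(21) = b(0) = 1, the sequence is periodic with period 21.
So b(7072) = b(0 + ((7072-0) mod 21)) = b(16) = 11.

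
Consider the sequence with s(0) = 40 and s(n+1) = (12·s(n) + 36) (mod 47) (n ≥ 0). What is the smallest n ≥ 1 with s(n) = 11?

8

Computing terms: s(0) = 40,  s(1) = 46,  s(2) = 24,  s(3) = 42,  s(4) = 23,  s(5) = 30,  s(6) = 20,  s(7) = 41,  s(8) = 11,  s(9) = 27,  s(10) = 31,  s(11) = 32,  s(12) = 44,  s(13) = 0,  s(14) = 36,  s(15) = 45,  s(16) = 12,  s(17) = 39,  s(18) = 34,  s(19) = 21,  s(20) = 6,  s(21) = 14,  s(22) = 16,  s(23) = 40.
The sequence repeats with period 23.
The value 11 first appears (with n ≥ 1) at s(8).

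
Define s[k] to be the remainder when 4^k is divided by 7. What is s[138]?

1

We have s[0] = 1; s[1] = 4; s[2] = 2; s[3] = 1.
The sequence repeats with period 3.
So s[138] = s[0 + ((138-0) mod 3)] = s[0] = 1.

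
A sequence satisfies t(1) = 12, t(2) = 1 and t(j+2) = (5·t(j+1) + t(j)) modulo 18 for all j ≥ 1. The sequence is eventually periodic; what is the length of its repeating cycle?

We have t(1) = 12, t(2) = 1, t(3) = 17, t(4) = 14, t(5) = 15, t(6) = 17, t(7) = 10, t(8) = 13, t(9) = 3, t(10) = 10, t(11) = 17, t(12) = 5, t(13) = 6, t(14) = 17, t(15) = 1, t(16) = 4, t(17) = 3, t(18) = 1, t(19) = 8, t(20) = 5, t(21) = 15, t(22) = 8, t(23) = 1, t(24) = 13, t(25) = 12, t(26) = 1.
Since (t(25), t(26)) = (t(1), t(2)) = (12, 1) (two consecutive terms determine the rest), the sequence is periodic with period 24.

24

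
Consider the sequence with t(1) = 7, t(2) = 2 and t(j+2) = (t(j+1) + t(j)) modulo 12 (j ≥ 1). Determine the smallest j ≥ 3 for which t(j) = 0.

We have t(1) = 7, t(2) = 2, t(3) = 9, t(4) = 11, t(5) = 8, t(6) = 7, t(7) = 3, t(8) = 10, t(9) = 1, t(10) = 11, t(11) = 0, t(12) = 11, t(13) = 11, t(14) = 10, t(15) = 9, t(16) = 7, t(17) = 4, t(18) = 11, t(19) = 3, t(20) = 2, t(21) = 5, t(22) = 7, t(23) = 0, t(24) = 7, t(25) = 7, t(26) = 2.
Since (t(25), t(26)) = (t(1), t(2)) = (7, 2) (two consecutive terms determine the rest), the sequence is periodic with period 24.
The value 0 first appears (with j ≥ 3) at t(11).

11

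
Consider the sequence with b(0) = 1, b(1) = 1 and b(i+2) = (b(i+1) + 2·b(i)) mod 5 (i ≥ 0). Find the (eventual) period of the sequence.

4

Listing terms: b(0) = 1,  b(1) = 1,  b(2) = 3,  b(3) = 0,  b(4) = 1,  b(5) = 1.
The sequence repeats with period 4.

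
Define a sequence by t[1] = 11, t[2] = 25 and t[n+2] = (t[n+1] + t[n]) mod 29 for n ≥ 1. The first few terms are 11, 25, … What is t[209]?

26

t[1] = 11; t[2] = 25; t[3] = 7; t[4] = 3; t[5] = 10; t[6] = 13; t[7] = 23; t[8] = 7; t[9] = 1; t[10] = 8; t[11] = 9; t[12] = 17; t[13] = 26; t[14] = 14; t[15] = 11; t[16] = 25.
Since (t[15], t[16]) = (t[1], t[2]) = (11, 25) (two consecutive terms determine the rest), the sequence is periodic with period 14.
(209 - 1) mod 14 = 12, so t[209] = t[13] = 26.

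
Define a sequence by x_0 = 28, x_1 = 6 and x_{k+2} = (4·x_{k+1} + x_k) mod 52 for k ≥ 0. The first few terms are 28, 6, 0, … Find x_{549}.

46

Listing terms: x_0 = 28; x_1 = 6; x_2 = 0; x_3 = 6; x_4 = 24; x_5 = 50; x_6 = 16; x_7 = 10; x_8 = 4; x_9 = 26; x_{10} = 4; x_{11} = 42; x_{12} = 16; x_{13} = 2; x_{14} = 24; x_{15} = 46; x_{16} = 0; x_{17} = 46; x_{18} = 28; x_{19} = 2; x_{20} = 36; x_{21} = 42; x_{22} = 48; x_{23} = 26; x_{24} = 48; x_{25} = 10; x_{26} = 36; x_{27} = 50; x_{28} = 28; x_{29} = 6.
The sequence repeats with period 28.
(549 - 0) mod 28 = 17, so x_{549} = x_{17} = 46.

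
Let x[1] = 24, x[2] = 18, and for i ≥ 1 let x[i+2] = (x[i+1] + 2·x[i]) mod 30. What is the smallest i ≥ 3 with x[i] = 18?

x[1] = 24; x[2] = 18; x[3] = 6; x[4] = 12; x[5] = 24; x[6] = 18.
The sequence repeats with period 4.
The value 18 next appears (with i ≥ 3) at x[6].

6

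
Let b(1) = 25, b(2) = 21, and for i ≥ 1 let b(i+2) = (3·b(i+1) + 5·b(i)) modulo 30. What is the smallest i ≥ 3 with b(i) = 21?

b(1) = 25; b(2) = 21; b(3) = 8; b(4) = 9; b(5) = 7; b(6) = 6; b(7) = 23; b(8) = 9; b(9) = 22; b(10) = 21; b(11) = 23; b(12) = 24; b(13) = 7; b(14) = 21; b(15) = 8.
Since (b(14), b(15)) = (b(2), b(3)) = (21, 8) (two consecutive terms determine the rest), the sequence is eventually periodic: after a pre-period of length 1 it cycles with period 12.
The value 21 first appears (with i ≥ 3) at b(10).

10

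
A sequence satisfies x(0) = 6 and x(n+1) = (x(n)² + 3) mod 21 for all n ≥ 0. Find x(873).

0

Computing terms: x(0) = 6; x(1) = 18; x(2) = 12; x(3) = 0; x(4) = 3; x(5) = 12.
Since x(5) = x(2) = 12, the sequence is eventually periodic: after a pre-period of length 2 it cycles with period 3.
For n ≥ 2, x(n) depends only on (n - 2) mod 3. (873 - 2) mod 3 = 1, so x(873) = x(3) = 0.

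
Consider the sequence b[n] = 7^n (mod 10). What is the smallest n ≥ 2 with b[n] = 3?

3

We have b[1] = 7,  b[2] = 9,  b[3] = 3,  b[4] = 1,  b[5] = 7.
The sequence repeats with period 4.
The value 3 first appears (with n ≥ 2) at b[3].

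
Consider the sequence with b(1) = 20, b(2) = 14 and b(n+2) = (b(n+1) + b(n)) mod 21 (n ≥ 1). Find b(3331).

13

b(1) = 20; b(2) = 14; b(3) = 13; b(4) = 6; b(5) = 19; b(6) = 4; b(7) = 2; b(8) = 6; b(9) = 8; b(10) = 14; b(11) = 1; b(12) = 15; b(13) = 16; b(14) = 10; b(15) = 5; b(16) = 15; b(17) = 20; b(18) = 14.
The sequence repeats with period 16.
(3331 - 1) mod 16 = 2, so b(3331) = b(3) = 13.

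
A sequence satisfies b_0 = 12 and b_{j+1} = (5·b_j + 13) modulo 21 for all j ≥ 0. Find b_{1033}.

10

b_0 = 12,  b_1 = 10,  b_2 = 0,  b_3 = 13,  b_4 = 15,  b_5 = 4,  b_6 = 12.
The sequence repeats with period 6.
(1033 - 0) mod 6 = 1, so b_{1033} = b_1 = 10.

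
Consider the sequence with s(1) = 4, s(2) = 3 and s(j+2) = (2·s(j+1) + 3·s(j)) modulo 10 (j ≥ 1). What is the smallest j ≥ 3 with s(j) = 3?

Computing terms: s(1) = 4, s(2) = 3, s(3) = 8, s(4) = 5, s(5) = 4, s(6) = 3.
Since (s(5), s(6)) = (s(1), s(2)) = (4, 3) (two consecutive terms determine the rest), the sequence is periodic with period 4.
The value 3 next appears (with j ≥ 3) at s(6).

6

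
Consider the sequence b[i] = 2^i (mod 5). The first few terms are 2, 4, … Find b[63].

b[1] = 2, b[2] = 4, b[3] = 3, b[4] = 1, b[5] = 2.
The sequence repeats with period 4.
(63 - 1) mod 4 = 2, so b[63] = b[3] = 3.

3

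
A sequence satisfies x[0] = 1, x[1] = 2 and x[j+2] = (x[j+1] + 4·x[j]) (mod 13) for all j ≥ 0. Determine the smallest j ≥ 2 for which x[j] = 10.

11

We have x[0] = 1,  x[1] = 2,  x[2] = 6,  x[3] = 1,  x[4] = 12,  x[5] = 3,  x[6] = 12,  x[7] = 11,  x[8] = 7,  x[9] = 12,  x[10] = 1,  x[11] = 10,  x[12] = 1,  x[13] = 2.
Since (x[12], x[13]) = (x[0], x[1]) = (1, 2) (two consecutive terms determine the rest), the sequence is periodic with period 12.
The value 10 first appears (with j ≥ 2) at x[11].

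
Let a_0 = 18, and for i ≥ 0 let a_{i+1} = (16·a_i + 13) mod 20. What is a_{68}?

a_0 = 18, a_1 = 1, a_2 = 9, a_3 = 17, a_4 = 5, a_5 = 13, a_6 = 1.
Since a_6 = a_1 = 1, the sequence is eventually periodic: after a pre-period of length 1 it cycles with period 5.
For i ≥ 1, a_i depends only on (i - 1) mod 5. (68 - 1) mod 5 = 2, so a_{68} = a_3 = 17.

17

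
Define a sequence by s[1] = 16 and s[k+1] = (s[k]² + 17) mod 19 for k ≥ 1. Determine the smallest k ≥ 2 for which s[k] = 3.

s[1] = 16,  s[2] = 7,  s[3] = 9,  s[4] = 3,  s[5] = 7.
Since s[5] = s[2] = 7, the sequence is eventually periodic: after a pre-period of length 1 it cycles with period 3.
The value 3 first appears (with k ≥ 2) at s[4].

4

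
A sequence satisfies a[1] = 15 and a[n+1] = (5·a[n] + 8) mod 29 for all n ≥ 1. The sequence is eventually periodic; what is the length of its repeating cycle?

a[1] = 15,  a[2] = 25,  a[3] = 17,  a[4] = 6,  a[5] = 9,  a[6] = 24,  a[7] = 12,  a[8] = 10,  a[9] = 0,  a[10] = 8,  a[11] = 19,  a[12] = 16,  a[13] = 1,  a[14] = 13,  a[15] = 15.
Since a[15] = a[1] = 15, the sequence is periodic with period 14.

14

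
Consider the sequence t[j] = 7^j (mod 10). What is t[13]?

7

Computing terms: t[0] = 1; t[1] = 7; t[2] = 9; t[3] = 3; t[4] = 1.
Since t[4] = t[0] = 1, the sequence is periodic with period 4.
So t[13] = t[0 + ((13-0) mod 4)] = t[1] = 7.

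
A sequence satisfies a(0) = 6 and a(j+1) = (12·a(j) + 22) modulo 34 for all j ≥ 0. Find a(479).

a(0) = 6,  a(1) = 26,  a(2) = 28,  a(3) = 18,  a(4) = 0,  a(5) = 22,  a(6) = 14,  a(7) = 20,  a(8) = 24,  a(9) = 4,  a(10) = 2,  a(11) = 12,  a(12) = 30,  a(13) = 8,  a(14) = 16,  a(15) = 10,  a(16) = 6.
Since a(16) = a(0) = 6, the sequence is periodic with period 16.
(479 - 0) mod 16 = 15, so a(479) = a(15) = 10.

10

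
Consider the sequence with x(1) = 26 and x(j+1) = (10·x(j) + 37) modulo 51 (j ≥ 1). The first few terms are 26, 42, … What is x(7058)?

42

x(1) = 26; x(2) = 42; x(3) = 49; x(4) = 17; x(5) = 3; x(6) = 16; x(7) = 44; x(8) = 18; x(9) = 13; x(10) = 14; x(11) = 24; x(12) = 22; x(13) = 2; x(14) = 6; x(15) = 46; x(16) = 38; x(17) = 9; x(18) = 25; x(19) = 32; x(20) = 0; x(21) = 37; x(22) = 50; x(23) = 27; x(24) = 1; x(25) = 47; x(26) = 48; x(27) = 7; x(28) = 5; x(29) = 36; x(30) = 40; x(31) = 29; x(32) = 21; x(33) = 43; x(34) = 8; x(35) = 15; x(36) = 34; x(37) = 20; x(38) = 33; x(39) = 10; x(40) = 35; x(41) = 30; x(42) = 31; x(43) = 41; x(44) = 39; x(45) = 19; x(46) = 23; x(47) = 12; x(48) = 4; x(49) = 26.
The sequence repeats with period 48.
(7058 - 1) mod 48 = 1, so x(7058) = x(2) = 42.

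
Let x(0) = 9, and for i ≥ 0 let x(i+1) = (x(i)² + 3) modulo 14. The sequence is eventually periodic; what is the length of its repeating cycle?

Computing terms: x(0) = 9, x(1) = 0, x(2) = 3, x(3) = 12, x(4) = 7, x(5) = 10, x(6) = 5, x(7) = 0.
Since x(7) = x(1) = 0, the sequence is eventually periodic: after a pre-period of length 1 it cycles with period 6.

6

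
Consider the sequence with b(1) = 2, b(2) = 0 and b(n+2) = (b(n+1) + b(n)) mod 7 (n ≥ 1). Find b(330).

Computing terms: b(1) = 2, b(2) = 0, b(3) = 2, b(4) = 2, b(5) = 4, b(6) = 6, b(7) = 3, b(8) = 2, b(9) = 5, b(10) = 0, b(11) = 5, b(12) = 5, b(13) = 3, b(14) = 1, b(15) = 4, b(16) = 5, b(17) = 2, b(18) = 0.
The sequence repeats with period 16.
So b(330) = b(1 + ((330-1) mod 16)) = b(10) = 0.

0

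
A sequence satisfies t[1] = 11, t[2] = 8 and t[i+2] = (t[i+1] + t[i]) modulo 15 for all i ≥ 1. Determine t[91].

t[1] = 11; t[2] = 8; t[3] = 4; t[4] = 12; t[5] = 1; t[6] = 13; t[7] = 14; t[8] = 12; t[9] = 11; t[10] = 8.
The sequence repeats with period 8.
So t[91] = t[1 + ((91-1) mod 8)] = t[3] = 4.

4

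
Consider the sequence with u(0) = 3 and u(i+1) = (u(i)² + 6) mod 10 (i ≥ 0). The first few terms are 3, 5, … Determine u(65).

We have u(0) = 3; u(1) = 5; u(2) = 1; u(3) = 7; u(4) = 5.
Since u(4) = u(1) = 5, the sequence is eventually periodic: after a pre-period of length 1 it cycles with period 3.
For i ≥ 1, u(i) depends only on (i - 1) mod 3. (65 - 1) mod 3 = 1, so u(65) = u(2) = 1.

1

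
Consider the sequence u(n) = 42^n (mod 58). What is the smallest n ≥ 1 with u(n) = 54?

4

Listing terms: u(0) = 1, u(1) = 42, u(2) = 24, u(3) = 22, u(4) = 54, u(5) = 6, u(6) = 20, u(7) = 28, u(8) = 16, u(9) = 34, u(10) = 36, u(11) = 4, u(12) = 52, u(13) = 38, u(14) = 30, u(15) = 42.
Since u(15) = u(1) = 42, the sequence is eventually periodic: after a pre-period of length 1 it cycles with period 14.
The value 54 first appears (with n ≥ 1) at u(4).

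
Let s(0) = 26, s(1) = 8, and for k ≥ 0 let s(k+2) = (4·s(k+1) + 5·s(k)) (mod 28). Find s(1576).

6

We have s(0) = 26, s(1) = 8, s(2) = 22, s(3) = 16, s(4) = 6, s(5) = 20, s(6) = 26, s(7) = 8.
The sequence repeats with period 6.
So s(1576) = s(0 + ((1576-0) mod 6)) = s(4) = 6.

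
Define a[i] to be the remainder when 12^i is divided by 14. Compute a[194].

4

Listing terms: a[1] = 12, a[2] = 4, a[3] = 6, a[4] = 2, a[5] = 10, a[6] = 8, a[7] = 12.
The sequence repeats with period 6.
So a[194] = a[1 + ((194-1) mod 6)] = a[2] = 4.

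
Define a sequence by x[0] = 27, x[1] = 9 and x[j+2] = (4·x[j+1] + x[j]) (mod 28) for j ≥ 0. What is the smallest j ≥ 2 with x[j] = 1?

We have x[0] = 27, x[1] = 9, x[2] = 7, x[3] = 9, x[4] = 15, x[5] = 13, x[6] = 11, x[7] = 1, x[8] = 15, x[9] = 5, x[10] = 7, x[11] = 5, x[12] = 27, x[13] = 1, x[14] = 3, x[15] = 13, x[16] = 27, x[17] = 9.
Since (x[16], x[17]) = (x[0], x[1]) = (27, 9) (two consecutive terms determine the rest), the sequence is periodic with period 16.
The value 1 first appears (with j ≥ 2) at x[7].

7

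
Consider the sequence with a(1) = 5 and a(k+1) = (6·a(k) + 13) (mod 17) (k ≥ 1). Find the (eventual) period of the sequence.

a(1) = 5; a(2) = 9; a(3) = 16; a(4) = 7; a(5) = 4; a(6) = 3; a(7) = 14; a(8) = 12; a(9) = 0; a(10) = 13; a(11) = 6; a(12) = 15; a(13) = 1; a(14) = 2; a(15) = 8; a(16) = 10; a(17) = 5.
The sequence repeats with period 16.

16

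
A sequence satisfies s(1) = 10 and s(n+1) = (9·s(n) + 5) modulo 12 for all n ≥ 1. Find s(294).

11

We have s(1) = 10, s(2) = 11, s(3) = 8, s(4) = 5, s(5) = 2, s(6) = 11.
Since s(6) = s(2) = 11, the sequence is eventually periodic: after a pre-period of length 1 it cycles with period 4.
For n ≥ 2, s(n) depends only on (n - 2) mod 4. (294 - 2) mod 4 = 0, so s(294) = s(2) = 11.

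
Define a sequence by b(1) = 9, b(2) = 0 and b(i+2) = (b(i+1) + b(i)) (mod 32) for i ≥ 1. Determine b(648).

7

We have b(1) = 9; b(2) = 0; b(3) = 9; b(4) = 9; b(5) = 18; b(6) = 27; b(7) = 13; b(8) = 8; b(9) = 21; b(10) = 29; b(11) = 18; b(12) = 15; b(13) = 1; b(14) = 16; b(15) = 17; b(16) = 1; b(17) = 18; b(18) = 19; b(19) = 5; b(20) = 24; b(21) = 29; b(22) = 21; b(23) = 18; b(24) = 7; b(25) = 25; b(26) = 0; b(27) = 25; b(28) = 25; b(29) = 18; b(30) = 11; b(31) = 29; b(32) = 8; b(33) = 5; b(34) = 13; b(35) = 18; b(36) = 31; b(37) = 17; b(38) = 16; b(39) = 1; b(40) = 17; b(41) = 18; b(42) = 3; b(43) = 21; b(44) = 24; b(45) = 13; b(46) = 5; b(47) = 18; b(48) = 23; b(49) = 9; b(50) = 0.
The sequence repeats with period 48.
So b(648) = b(1 + ((648-1) mod 48)) = b(24) = 7.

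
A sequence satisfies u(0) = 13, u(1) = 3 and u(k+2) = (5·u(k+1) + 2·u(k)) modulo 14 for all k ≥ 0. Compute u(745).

Computing terms: u(0) = 13, u(1) = 3, u(2) = 13, u(3) = 1, u(4) = 3, u(5) = 3, u(6) = 7, u(7) = 13, u(8) = 9, u(9) = 1, u(10) = 9, u(11) = 5, u(12) = 1, u(13) = 1, u(14) = 7, u(15) = 9, u(16) = 3, u(17) = 5, u(18) = 3, u(19) = 11, u(20) = 5, u(21) = 5, u(22) = 7, u(23) = 3, u(24) = 1, u(25) = 11, u(26) = 1, u(27) = 13, u(28) = 11, u(29) = 11, u(30) = 7, u(31) = 1, u(32) = 5, u(33) = 13, u(34) = 5, u(35) = 9, u(36) = 13, u(37) = 13, u(38) = 7, u(39) = 5, u(40) = 11, u(41) = 9, u(42) = 11, u(43) = 3, u(44) = 9, u(45) = 9, u(46) = 7, u(47) = 11, u(48) = 13, u(49) = 3.
The sequence repeats with period 48.
(745 - 0) mod 48 = 25, so u(745) = u(25) = 11.

11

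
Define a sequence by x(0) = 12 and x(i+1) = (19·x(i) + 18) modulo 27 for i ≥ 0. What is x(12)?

x(0) = 12, x(1) = 3, x(2) = 21, x(3) = 12.
Since x(3) = x(0) = 12, the sequence is periodic with period 3.
So x(12) = x(0 + ((12-0) mod 3)) = x(0) = 12.

12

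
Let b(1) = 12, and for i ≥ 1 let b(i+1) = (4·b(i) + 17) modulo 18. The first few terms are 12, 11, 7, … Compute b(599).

Computing terms: b(1) = 12, b(2) = 11, b(3) = 7, b(4) = 9, b(5) = 17, b(6) = 13, b(7) = 15, b(8) = 5, b(9) = 1, b(10) = 3, b(11) = 11.
Since b(11) = b(2) = 11, the sequence is eventually periodic: after a pre-period of length 1 it cycles with period 9.
For i ≥ 2, b(i) depends only on (i - 2) mod 9. (599 - 2) mod 9 = 3, so b(599) = b(5) = 17.

17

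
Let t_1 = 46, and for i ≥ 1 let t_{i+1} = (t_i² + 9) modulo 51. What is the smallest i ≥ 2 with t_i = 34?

t_1 = 46, t_2 = 34, t_3 = 43, t_4 = 22, t_5 = 34.
Since t_5 = t_2 = 34, the sequence is eventually periodic: after a pre-period of length 1 it cycles with period 3.
The value 34 first appears (with i ≥ 2) at t_2.

2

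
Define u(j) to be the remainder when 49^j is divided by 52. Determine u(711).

Listing terms: u(0) = 1,  u(1) = 49,  u(2) = 9,  u(3) = 25,  u(4) = 29,  u(5) = 17,  u(6) = 1.
The sequence repeats with period 6.
(711 - 0) mod 6 = 3, so u(711) = u(3) = 25.

25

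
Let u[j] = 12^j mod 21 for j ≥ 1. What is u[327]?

u[1] = 12; u[2] = 18; u[3] = 6; u[4] = 9; u[5] = 3; u[6] = 15; u[7] = 12.
The sequence repeats with period 6.
So u[327] = u[1 + ((327-1) mod 6)] = u[3] = 6.

6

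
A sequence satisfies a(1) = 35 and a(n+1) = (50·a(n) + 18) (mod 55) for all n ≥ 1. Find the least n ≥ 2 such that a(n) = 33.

3

Listing terms: a(1) = 35; a(2) = 8; a(3) = 33; a(4) = 18; a(5) = 38; a(6) = 48; a(7) = 53; a(8) = 28; a(9) = 43; a(10) = 23; a(11) = 13; a(12) = 8.
Since a(12) = a(2) = 8, the sequence is eventually periodic: after a pre-period of length 1 it cycles with period 10.
The value 33 first appears (with n ≥ 2) at a(3).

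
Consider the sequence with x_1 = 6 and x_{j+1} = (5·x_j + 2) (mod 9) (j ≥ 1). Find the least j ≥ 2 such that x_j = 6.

x_1 = 6, x_2 = 5, x_3 = 0, x_4 = 2, x_5 = 3, x_6 = 8, x_7 = 6.
The sequence repeats with period 6.
The value 6 next appears (with j ≥ 2) at x_7.

7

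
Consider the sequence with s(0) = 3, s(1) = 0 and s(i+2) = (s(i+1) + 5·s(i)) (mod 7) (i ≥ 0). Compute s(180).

2

We have s(0) = 3, s(1) = 0, s(2) = 1, s(3) = 1, s(4) = 6, s(5) = 4, s(6) = 6, s(7) = 5, s(8) = 0, s(9) = 4, s(10) = 4, s(11) = 3, s(12) = 2, s(13) = 3, s(14) = 6, s(15) = 0, s(16) = 2, s(17) = 2, s(18) = 5, s(19) = 1, s(20) = 5, s(21) = 3, s(22) = 0.
The sequence repeats with period 21.
(180 - 0) mod 21 = 12, so s(180) = s(12) = 2.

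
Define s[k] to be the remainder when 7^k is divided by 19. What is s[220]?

Listing terms: s[1] = 7; s[2] = 11; s[3] = 1; s[4] = 7.
Since s[4] = s[1] = 7, the sequence is periodic with period 3.
So s[220] = s[1 + ((220-1) mod 3)] = s[1] = 7.

7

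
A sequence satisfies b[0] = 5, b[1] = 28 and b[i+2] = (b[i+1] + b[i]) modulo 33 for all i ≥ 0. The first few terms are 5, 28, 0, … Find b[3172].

22

b[0] = 5, b[1] = 28, b[2] = 0, b[3] = 28, b[4] = 28, b[5] = 23, b[6] = 18, b[7] = 8, b[8] = 26, b[9] = 1, b[10] = 27, b[11] = 28, b[12] = 22, b[13] = 17, b[14] = 6, b[15] = 23, b[16] = 29, b[17] = 19, b[18] = 15, b[19] = 1, b[20] = 16, b[21] = 17, b[22] = 0, b[23] = 17, b[24] = 17, b[25] = 1, b[26] = 18, b[27] = 19, b[28] = 4, b[29] = 23, b[30] = 27, b[31] = 17, b[32] = 11, b[33] = 28, b[34] = 6, b[35] = 1, b[36] = 7, b[37] = 8, b[38] = 15, b[39] = 23, b[40] = 5, b[41] = 28.
Since (b[40], b[41]) = (b[0], b[1]) = (5, 28) (two consecutive terms determine the rest), the sequence is periodic with period 40.
(3172 - 0) mod 40 = 12, so b[3172] = b[12] = 22.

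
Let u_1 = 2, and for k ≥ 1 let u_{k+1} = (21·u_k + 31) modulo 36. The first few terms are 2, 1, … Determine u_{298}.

25

Listing terms: u_1 = 2, u_2 = 1, u_3 = 16, u_4 = 7, u_5 = 34, u_6 = 25, u_7 = 16.
Since u_7 = u_3 = 16, the sequence is eventually periodic: after a pre-period of length 2 it cycles with period 4.
For k ≥ 3, u_k depends only on (k - 3) mod 4. (298 - 3) mod 4 = 3, so u_{298} = u_6 = 25.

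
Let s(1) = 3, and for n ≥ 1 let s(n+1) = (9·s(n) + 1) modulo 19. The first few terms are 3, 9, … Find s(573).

Listing terms: s(1) = 3, s(2) = 9, s(3) = 6, s(4) = 17, s(5) = 2, s(6) = 0, s(7) = 1, s(8) = 10, s(9) = 15, s(10) = 3.
The sequence repeats with period 9.
(573 - 1) mod 9 = 5, so s(573) = s(6) = 0.

0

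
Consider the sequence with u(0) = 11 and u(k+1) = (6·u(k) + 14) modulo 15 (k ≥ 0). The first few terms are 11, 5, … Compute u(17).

We have u(0) = 11; u(1) = 5; u(2) = 14; u(3) = 8; u(4) = 2; u(5) = 11.
The sequence repeats with period 5.
(17 - 0) mod 5 = 2, so u(17) = u(2) = 14.

14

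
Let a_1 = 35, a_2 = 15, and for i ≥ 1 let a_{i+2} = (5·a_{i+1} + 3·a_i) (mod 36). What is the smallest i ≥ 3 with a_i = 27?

a_1 = 35, a_2 = 15, a_3 = 0, a_4 = 9, a_5 = 9, a_6 = 0, a_7 = 27, a_8 = 27, a_9 = 0, a_{10} = 9.
Since (a_9, a_{10}) = (a_3, a_4) = (0, 9) (two consecutive terms determine the rest), the sequence is eventually periodic: after a pre-period of length 2 it cycles with period 6.
The value 27 first appears (with i ≥ 3) at a_7.

7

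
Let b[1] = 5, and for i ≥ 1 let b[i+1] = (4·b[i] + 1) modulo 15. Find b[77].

0

We have b[1] = 5; b[2] = 6; b[3] = 10; b[4] = 11; b[5] = 0; b[6] = 1; b[7] = 5.
Since b[7] = b[1] = 5, the sequence is periodic with period 6.
So b[77] = b[1 + ((77-1) mod 6)] = b[5] = 0.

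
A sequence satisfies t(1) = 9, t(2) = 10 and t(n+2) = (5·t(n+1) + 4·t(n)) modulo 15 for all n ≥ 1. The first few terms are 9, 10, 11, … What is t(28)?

Computing terms: t(1) = 9, t(2) = 10, t(3) = 11, t(4) = 5, t(5) = 9, t(6) = 5, t(7) = 1, t(8) = 10, t(9) = 9, t(10) = 10.
Since (t(9), t(10)) = (t(1), t(2)) = (9, 10) (two consecutive terms determine the rest), the sequence is periodic with period 8.
So t(28) = t(1 + ((28-1) mod 8)) = t(4) = 5.

5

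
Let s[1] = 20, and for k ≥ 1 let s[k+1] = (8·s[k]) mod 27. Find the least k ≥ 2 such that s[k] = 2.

s[1] = 20, s[2] = 25, s[3] = 11, s[4] = 7, s[5] = 2, s[6] = 16, s[7] = 20.
The sequence repeats with period 6.
The value 2 first appears (with k ≥ 2) at s[5].

5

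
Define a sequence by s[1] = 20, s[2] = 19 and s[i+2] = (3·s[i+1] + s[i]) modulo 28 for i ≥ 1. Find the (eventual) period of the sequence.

48

We have s[1] = 20, s[2] = 19, s[3] = 21, s[4] = 26, s[5] = 15, s[6] = 15, s[7] = 4, s[8] = 27, s[9] = 1, s[10] = 2, s[11] = 7, s[12] = 23, s[13] = 20, s[14] = 27, s[15] = 17, s[16] = 22, s[17] = 27, s[18] = 19, s[19] = 0, s[20] = 19, s[21] = 1, s[22] = 22, s[23] = 11, s[24] = 27, s[25] = 8, s[26] = 23, s[27] = 21, s[28] = 2, s[29] = 27, s[30] = 27, s[31] = 24, s[32] = 15, s[33] = 13, s[34] = 26, s[35] = 7, s[36] = 19, s[37] = 8, s[38] = 15, s[39] = 25, s[40] = 6, s[41] = 15, s[42] = 23, s[43] = 0, s[44] = 23, s[45] = 13, s[46] = 6, s[47] = 3, s[48] = 15, s[49] = 20, s[50] = 19.
Since (s[49], s[50]) = (s[1], s[2]) = (20, 19) (two consecutive terms determine the rest), the sequence is periodic with period 48.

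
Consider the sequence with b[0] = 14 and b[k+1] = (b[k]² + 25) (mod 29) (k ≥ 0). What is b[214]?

We have b[0] = 14,  b[1] = 18,  b[2] = 1,  b[3] = 26,  b[4] = 5,  b[5] = 21,  b[6] = 2,  b[7] = 0,  b[8] = 25,  b[9] = 12,  b[10] = 24,  b[11] = 21.
Since b[11] = b[5] = 21, the sequence is eventually periodic: after a pre-period of length 5 it cycles with period 6.
For k ≥ 5, b[k] depends only on (k - 5) mod 6. (214 - 5) mod 6 = 5, so b[214] = b[10] = 24.

24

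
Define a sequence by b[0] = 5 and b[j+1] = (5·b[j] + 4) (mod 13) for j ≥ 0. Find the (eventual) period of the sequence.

We have b[0] = 5, b[1] = 3, b[2] = 6, b[3] = 8, b[4] = 5.
Since b[4] = b[0] = 5, the sequence is periodic with period 4.

4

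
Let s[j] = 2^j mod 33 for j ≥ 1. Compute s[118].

Listing terms: s[1] = 2, s[2] = 4, s[3] = 8, s[4] = 16, s[5] = 32, s[6] = 31, s[7] = 29, s[8] = 25, s[9] = 17, s[10] = 1, s[11] = 2.
Since s[11] = s[1] = 2, the sequence is periodic with period 10.
(118 - 1) mod 10 = 7, so s[118] = s[8] = 25.

25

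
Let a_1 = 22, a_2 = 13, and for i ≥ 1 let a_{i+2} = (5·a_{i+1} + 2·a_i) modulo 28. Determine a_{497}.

25

We have a_1 = 22; a_2 = 13; a_3 = 25; a_4 = 11; a_5 = 21; a_6 = 15; a_7 = 5; a_8 = 27; a_9 = 5; a_{10} = 23; a_{11} = 13; a_{12} = 27; a_{13} = 21; a_{14} = 19; a_{15} = 25; a_{16} = 23; a_{17} = 25; a_{18} = 3; a_{19} = 9; a_{20} = 23; a_{21} = 21; a_{22} = 11; a_{23} = 13; a_{24} = 3; a_{25} = 13; a_{26} = 15; a_{27} = 17; a_{28} = 3; a_{29} = 21; a_{30} = 27; a_{31} = 9; a_{32} = 15; a_{33} = 9; a_{34} = 19; a_{35} = 1; a_{36} = 15; a_{37} = 21; a_{38} = 23; a_{39} = 17; a_{40} = 19; a_{41} = 17; a_{42} = 11; a_{43} = 5; a_{44} = 19; a_{45} = 21; a_{46} = 3; a_{47} = 1; a_{48} = 11; a_{49} = 1; a_{50} = 27; a_{51} = 25; a_{52} = 11.
Since (a_{51}, a_{52}) = (a_3, a_4) = (25, 11) (two consecutive terms determine the rest), the sequence is eventually periodic: after a pre-period of length 2 it cycles with period 48.
For i ≥ 3, a_i depends only on (i - 3) mod 48. (497 - 3) mod 48 = 14, so a_{497} = a_{17} = 25.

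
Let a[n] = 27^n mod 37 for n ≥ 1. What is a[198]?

1

Computing terms: a[1] = 27; a[2] = 26; a[3] = 36; a[4] = 10; a[5] = 11; a[6] = 1; a[7] = 27.
Since a[7] = a[1] = 27, the sequence is periodic with period 6.
(198 - 1) mod 6 = 5, so a[198] = a[6] = 1.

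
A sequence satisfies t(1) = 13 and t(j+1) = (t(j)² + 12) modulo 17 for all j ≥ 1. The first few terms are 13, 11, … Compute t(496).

4

Listing terms: t(1) = 13, t(2) = 11, t(3) = 14, t(4) = 4, t(5) = 11.
Since t(5) = t(2) = 11, the sequence is eventually periodic: after a pre-period of length 1 it cycles with period 3.
For j ≥ 2, t(j) depends only on (j - 2) mod 3. (496 - 2) mod 3 = 2, so t(496) = t(4) = 4.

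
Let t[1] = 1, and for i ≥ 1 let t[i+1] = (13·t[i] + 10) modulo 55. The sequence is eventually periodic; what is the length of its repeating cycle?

Listing terms: t[1] = 1, t[2] = 23, t[3] = 34, t[4] = 12, t[5] = 1.
Since t[5] = t[1] = 1, the sequence is periodic with period 4.

4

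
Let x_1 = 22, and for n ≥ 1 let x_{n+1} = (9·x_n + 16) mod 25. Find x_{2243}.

17

We have x_1 = 22,  x_2 = 14,  x_3 = 17,  x_4 = 19,  x_5 = 12,  x_6 = 24,  x_7 = 7,  x_8 = 4,  x_9 = 2,  x_{10} = 9,  x_{11} = 22.
Since x_{11} = x_1 = 22, the sequence is periodic with period 10.
(2243 - 1) mod 10 = 2, so x_{2243} = x_3 = 17.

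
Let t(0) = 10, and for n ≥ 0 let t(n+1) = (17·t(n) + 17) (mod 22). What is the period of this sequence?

10

Computing terms: t(0) = 10, t(1) = 11, t(2) = 6, t(3) = 9, t(4) = 16, t(5) = 3, t(6) = 2, t(7) = 7, t(8) = 4, t(9) = 19, t(10) = 10.
Since t(10) = t(0) = 10, the sequence is periodic with period 10.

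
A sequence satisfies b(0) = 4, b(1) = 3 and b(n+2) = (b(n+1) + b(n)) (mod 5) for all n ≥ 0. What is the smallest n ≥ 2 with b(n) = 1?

Computing terms: b(0) = 4,  b(1) = 3,  b(2) = 2,  b(3) = 0,  b(4) = 2,  b(5) = 2,  b(6) = 4,  b(7) = 1,  b(8) = 0,  b(9) = 1,  b(10) = 1,  b(11) = 2,  b(12) = 3,  b(13) = 0,  b(14) = 3,  b(15) = 3,  b(16) = 1,  b(17) = 4,  b(18) = 0,  b(19) = 4,  b(20) = 4,  b(21) = 3.
Since (b(20), b(21)) = (b(0), b(1)) = (4, 3) (two consecutive terms determine the rest), the sequence is periodic with period 20.
The value 1 first appears (with n ≥ 2) at b(7).

7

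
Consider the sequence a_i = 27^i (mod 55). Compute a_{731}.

We have a_0 = 1, a_1 = 27, a_2 = 14, a_3 = 48, a_4 = 31, a_5 = 12, a_6 = 49, a_7 = 3, a_8 = 26, a_9 = 42, a_{10} = 34, a_{11} = 38, a_{12} = 36, a_{13} = 37, a_{14} = 9, a_{15} = 23, a_{16} = 16, a_{17} = 47, a_{18} = 4, a_{19} = 53, a_{20} = 1.
Since a_{20} = a_0 = 1, the sequence is periodic with period 20.
(731 - 0) mod 20 = 11, so a_{731} = a_{11} = 38.

38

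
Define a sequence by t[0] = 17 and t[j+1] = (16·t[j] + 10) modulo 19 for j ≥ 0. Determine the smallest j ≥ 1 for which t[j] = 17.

We have t[0] = 17, t[1] = 16, t[2] = 0, t[3] = 10, t[4] = 18, t[5] = 13, t[6] = 9, t[7] = 2, t[8] = 4, t[9] = 17.
The sequence repeats with period 9.
The value 17 next appears (with j ≥ 1) at t[9].

9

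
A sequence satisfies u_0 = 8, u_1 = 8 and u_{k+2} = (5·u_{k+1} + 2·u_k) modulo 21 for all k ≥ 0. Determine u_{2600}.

5

Computing terms: u_0 = 8, u_1 = 8, u_2 = 14, u_3 = 2, u_4 = 17, u_5 = 5, u_6 = 17, u_7 = 11, u_8 = 5, u_9 = 5, u_{10} = 14, u_{11} = 17, u_{12} = 8, u_{13} = 11, u_{14} = 8, u_{15} = 20, u_{16} = 11, u_{17} = 11, u_{18} = 14, u_{19} = 8, u_{20} = 5, u_{21} = 20, u_{22} = 5, u_{23} = 2, u_{24} = 20, u_{25} = 20, u_{26} = 14, u_{27} = 5, u_{28} = 11, u_{29} = 2, u_{30} = 11, u_{31} = 17, u_{32} = 2, u_{33} = 2, u_{34} = 14, u_{35} = 11, u_{36} = 20, u_{37} = 17, u_{38} = 20, u_{39} = 8, u_{40} = 17, u_{41} = 17, u_{42} = 14, u_{43} = 20, u_{44} = 2, u_{45} = 8, u_{46} = 2, u_{47} = 5, u_{48} = 8, u_{49} = 8.
The sequence repeats with period 48.
So u_{2600} = u_{0 + ((2600-0) mod 48)} = u_8 = 5.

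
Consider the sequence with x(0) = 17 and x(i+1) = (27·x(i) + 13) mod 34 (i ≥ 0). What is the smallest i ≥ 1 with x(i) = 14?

Listing terms: x(0) = 17; x(1) = 30; x(2) = 7; x(3) = 32; x(4) = 27; x(5) = 28; x(6) = 21; x(7) = 2; x(8) = 33; x(9) = 20; x(10) = 9; x(11) = 18; x(12) = 23; x(13) = 22; x(14) = 29; x(15) = 14; x(16) = 17.
Since x(16) = x(0) = 17, the sequence is periodic with period 16.
The value 14 first appears (with i ≥ 1) at x(15).

15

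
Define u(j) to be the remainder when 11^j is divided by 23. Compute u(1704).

2

Listing terms: u(0) = 1; u(1) = 11; u(2) = 6; u(3) = 20; u(4) = 13; u(5) = 5; u(6) = 9; u(7) = 7; u(8) = 8; u(9) = 19; u(10) = 2; u(11) = 22; u(12) = 12; u(13) = 17; u(14) = 3; u(15) = 10; u(16) = 18; u(17) = 14; u(18) = 16; u(19) = 15; u(20) = 4; u(21) = 21; u(22) = 1.
The sequence repeats with period 22.
(1704 - 0) mod 22 = 10, so u(1704) = u(10) = 2.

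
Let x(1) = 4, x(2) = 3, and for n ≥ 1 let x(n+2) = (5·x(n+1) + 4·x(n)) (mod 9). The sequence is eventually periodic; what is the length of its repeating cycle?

24

x(1) = 4; x(2) = 3; x(3) = 4; x(4) = 5; x(5) = 5; x(6) = 0; x(7) = 2; x(8) = 1; x(9) = 4; x(10) = 6; x(11) = 1; x(12) = 2; x(13) = 5; x(14) = 6; x(15) = 5; x(16) = 4; x(17) = 4; x(18) = 0; x(19) = 7; x(20) = 8; x(21) = 5; x(22) = 3; x(23) = 8; x(24) = 7; x(25) = 4; x(26) = 3.
The sequence repeats with period 24.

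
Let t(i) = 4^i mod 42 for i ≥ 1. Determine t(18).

We have t(1) = 4, t(2) = 16, t(3) = 22, t(4) = 4.
The sequence repeats with period 3.
(18 - 1) mod 3 = 2, so t(18) = t(3) = 22.

22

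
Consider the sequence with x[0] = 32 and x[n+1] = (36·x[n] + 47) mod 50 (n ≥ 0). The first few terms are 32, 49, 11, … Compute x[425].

Computing terms: x[0] = 32, x[1] = 49, x[2] = 11, x[3] = 43, x[4] = 45, x[5] = 17, x[6] = 9, x[7] = 21, x[8] = 3, x[9] = 5, x[10] = 27, x[11] = 19, x[12] = 31, x[13] = 13, x[14] = 15, x[15] = 37, x[16] = 29, x[17] = 41, x[18] = 23, x[19] = 25, x[20] = 47, x[21] = 39, x[22] = 1, x[23] = 33, x[24] = 35, x[25] = 7, x[26] = 49.
Since x[26] = x[1] = 49, the sequence is eventually periodic: after a pre-period of length 1 it cycles with period 25.
For n ≥ 1, x[n] depends only on (n - 1) mod 25. (425 - 1) mod 25 = 24, so x[425] = x[25] = 7.

7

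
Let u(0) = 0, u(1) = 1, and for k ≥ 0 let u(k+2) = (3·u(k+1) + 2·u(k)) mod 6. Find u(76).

Computing terms: u(0) = 0, u(1) = 1, u(2) = 3, u(3) = 5, u(4) = 3, u(5) = 1, u(6) = 3.
Since (u(5), u(6)) = (u(1), u(2)) = (1, 3) (two consecutive terms determine the rest), the sequence is eventually periodic: after a pre-period of length 1 it cycles with period 4.
For k ≥ 1, u(k) depends only on (k - 1) mod 4. (76 - 1) mod 4 = 3, so u(76) = u(4) = 3.

3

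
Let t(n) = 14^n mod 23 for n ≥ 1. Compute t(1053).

10

Listing terms: t(1) = 14,  t(2) = 12,  t(3) = 7,  t(4) = 6,  t(5) = 15,  t(6) = 3,  t(7) = 19,  t(8) = 13,  t(9) = 21,  t(10) = 18,  t(11) = 22,  t(12) = 9,  t(13) = 11,  t(14) = 16,  t(15) = 17,  t(16) = 8,  t(17) = 20,  t(18) = 4,  t(19) = 10,  t(20) = 2,  t(21) = 5,  t(22) = 1,  t(23) = 14.
The sequence repeats with period 22.
(1053 - 1) mod 22 = 18, so t(1053) = t(19) = 10.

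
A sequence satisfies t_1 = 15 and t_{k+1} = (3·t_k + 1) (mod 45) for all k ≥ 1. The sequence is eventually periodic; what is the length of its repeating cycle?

t_1 = 15, t_2 = 1, t_3 = 4, t_4 = 13, t_5 = 40, t_6 = 31, t_7 = 4.
Since t_7 = t_3 = 4, the sequence is eventually periodic: after a pre-period of length 2 it cycles with period 4.

4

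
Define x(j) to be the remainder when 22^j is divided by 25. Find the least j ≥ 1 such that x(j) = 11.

8

Listing terms: x(0) = 1,  x(1) = 22,  x(2) = 9,  x(3) = 23,  x(4) = 6,  x(5) = 7,  x(6) = 4,  x(7) = 13,  x(8) = 11,  x(9) = 17,  x(10) = 24,  x(11) = 3,  x(12) = 16,  x(13) = 2,  x(14) = 19,  x(15) = 18,  x(16) = 21,  x(17) = 12,  x(18) = 14,  x(19) = 8,  x(20) = 1.
The sequence repeats with period 20.
The value 11 first appears (with j ≥ 1) at x(8).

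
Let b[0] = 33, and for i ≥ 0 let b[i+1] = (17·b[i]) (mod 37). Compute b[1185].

Computing terms: b[0] = 33,  b[1] = 6,  b[2] = 28,  b[3] = 32,  b[4] = 26,  b[5] = 35,  b[6] = 3,  b[7] = 14,  b[8] = 16,  b[9] = 13,  b[10] = 36,  b[11] = 20,  b[12] = 7,  b[13] = 8,  b[14] = 25,  b[15] = 18,  b[16] = 10,  b[17] = 22,  b[18] = 4,  b[19] = 31,  b[20] = 9,  b[21] = 5,  b[22] = 11,  b[23] = 2,  b[24] = 34,  b[25] = 23,  b[26] = 21,  b[27] = 24,  b[28] = 1,  b[29] = 17,  b[30] = 30,  b[31] = 29,  b[32] = 12,  b[33] = 19,  b[34] = 27,  b[35] = 15,  b[36] = 33.
The sequence repeats with period 36.
So b[1185] = b[0 + ((1185-0) mod 36)] = b[33] = 19.

19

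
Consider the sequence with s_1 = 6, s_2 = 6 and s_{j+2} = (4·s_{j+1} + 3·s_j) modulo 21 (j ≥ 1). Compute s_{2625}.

15

Computing terms: s_1 = 6,  s_2 = 6,  s_3 = 0,  s_4 = 18,  s_5 = 9,  s_6 = 6,  s_7 = 9,  s_8 = 12,  s_9 = 12,  s_{10} = 0,  s_{11} = 15,  s_{12} = 18,  s_{13} = 12,  s_{14} = 18,  s_{15} = 3,  s_{16} = 3,  s_{17} = 0,  s_{18} = 9,  s_{19} = 15,  s_{20} = 3,  s_{21} = 15,  s_{22} = 6,  s_{23} = 6.
Since (s_{22}, s_{23}) = (s_1, s_2) = (6, 6) (two consecutive terms determine the rest), the sequence is periodic with period 21.
(2625 - 1) mod 21 = 20, so s_{2625} = s_{21} = 15.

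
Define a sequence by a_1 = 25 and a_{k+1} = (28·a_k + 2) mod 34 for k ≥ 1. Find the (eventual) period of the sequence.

Listing terms: a_1 = 25; a_2 = 22; a_3 = 6; a_4 = 0; a_5 = 2; a_6 = 24; a_7 = 28; a_8 = 4; a_9 = 12; a_{10} = 32; a_{11} = 14; a_{12} = 20; a_{13} = 18; a_{14} = 30; a_{15} = 26; a_{16} = 16; a_{17} = 8; a_{18} = 22.
Since a_{18} = a_2 = 22, the sequence is eventually periodic: after a pre-period of length 1 it cycles with period 16.

16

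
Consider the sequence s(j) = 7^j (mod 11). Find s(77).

Computing terms: s(0) = 1,  s(1) = 7,  s(2) = 5,  s(3) = 2,  s(4) = 3,  s(5) = 10,  s(6) = 4,  s(7) = 6,  s(8) = 9,  s(9) = 8,  s(10) = 1.
The sequence repeats with period 10.
(77 - 0) mod 10 = 7, so s(77) = s(7) = 6.

6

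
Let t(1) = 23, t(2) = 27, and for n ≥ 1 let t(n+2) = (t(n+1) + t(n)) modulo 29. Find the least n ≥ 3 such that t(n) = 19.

Computing terms: t(1) = 23,  t(2) = 27,  t(3) = 21,  t(4) = 19,  t(5) = 11,  t(6) = 1,  t(7) = 12,  t(8) = 13,  t(9) = 25,  t(10) = 9,  t(11) = 5,  t(12) = 14,  t(13) = 19,  t(14) = 4,  t(15) = 23,  t(16) = 27.
Since (t(15), t(16)) = (t(1), t(2)) = (23, 27) (two consecutive terms determine the rest), the sequence is periodic with period 14.
The value 19 first appears (with n ≥ 3) at t(4).

4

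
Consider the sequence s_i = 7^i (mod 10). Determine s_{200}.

1

We have s_0 = 1,  s_1 = 7,  s_2 = 9,  s_3 = 3,  s_4 = 1.
The sequence repeats with period 4.
(200 - 0) mod 4 = 0, so s_{200} = s_0 = 1.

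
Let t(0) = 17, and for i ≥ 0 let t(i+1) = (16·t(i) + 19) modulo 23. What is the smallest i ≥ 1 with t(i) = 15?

1

Computing terms: t(0) = 17,  t(1) = 15,  t(2) = 6,  t(3) = 0,  t(4) = 19,  t(5) = 1,  t(6) = 12,  t(7) = 4,  t(8) = 14,  t(9) = 13,  t(10) = 20,  t(11) = 17.
Since t(11) = t(0) = 17, the sequence is periodic with period 11.
The value 15 first appears (with i ≥ 1) at t(1).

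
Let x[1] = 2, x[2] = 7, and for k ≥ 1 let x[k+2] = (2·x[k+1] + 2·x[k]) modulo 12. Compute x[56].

x[1] = 2; x[2] = 7; x[3] = 6; x[4] = 2; x[5] = 4; x[6] = 0; x[7] = 8; x[8] = 4; x[9] = 0.
Since (x[8], x[9]) = (x[5], x[6]) = (4, 0) (two consecutive terms determine the rest), the sequence is eventually periodic: after a pre-period of length 4 it cycles with period 3.
For k ≥ 5, x[k] depends only on (k - 5) mod 3. (56 - 5) mod 3 = 0, so x[56] = x[5] = 4.

4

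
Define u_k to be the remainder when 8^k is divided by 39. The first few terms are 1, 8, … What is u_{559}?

Listing terms: u_0 = 1, u_1 = 8, u_2 = 25, u_3 = 5, u_4 = 1.
The sequence repeats with period 4.
(559 - 0) mod 4 = 3, so u_{559} = u_3 = 5.

5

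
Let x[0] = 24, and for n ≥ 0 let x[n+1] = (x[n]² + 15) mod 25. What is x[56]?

Listing terms: x[0] = 24; x[1] = 16; x[2] = 21; x[3] = 6; x[4] = 1; x[5] = 16.
Since x[5] = x[1] = 16, the sequence is eventually periodic: after a pre-period of length 1 it cycles with period 4.
For n ≥ 1, x[n] depends only on (n - 1) mod 4. (56 - 1) mod 4 = 3, so x[56] = x[4] = 1.

1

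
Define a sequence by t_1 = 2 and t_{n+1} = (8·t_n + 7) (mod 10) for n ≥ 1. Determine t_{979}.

t_1 = 2, t_2 = 3, t_3 = 1, t_4 = 5, t_5 = 7, t_6 = 3.
Since t_6 = t_2 = 3, the sequence is eventually periodic: after a pre-period of length 1 it cycles with period 4.
For n ≥ 2, t_n depends only on (n - 2) mod 4. (979 - 2) mod 4 = 1, so t_{979} = t_3 = 1.

1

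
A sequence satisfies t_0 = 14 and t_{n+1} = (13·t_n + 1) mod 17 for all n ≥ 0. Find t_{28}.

14

We have t_0 = 14; t_1 = 13; t_2 = 0; t_3 = 1; t_4 = 14.
The sequence repeats with period 4.
(28 - 0) mod 4 = 0, so t_{28} = t_0 = 14.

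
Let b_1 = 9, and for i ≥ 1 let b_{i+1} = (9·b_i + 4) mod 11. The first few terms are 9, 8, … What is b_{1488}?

b_1 = 9,  b_2 = 8,  b_3 = 10,  b_4 = 6,  b_5 = 3,  b_6 = 9.
The sequence repeats with period 5.
So b_{1488} = b_{1 + ((1488-1) mod 5)} = b_3 = 10.

10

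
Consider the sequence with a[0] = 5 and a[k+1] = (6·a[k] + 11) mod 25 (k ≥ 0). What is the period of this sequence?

25

Listing terms: a[0] = 5; a[1] = 16; a[2] = 7; a[3] = 3; a[4] = 4; a[5] = 10; a[6] = 21; a[7] = 12; a[8] = 8; a[9] = 9; a[10] = 15; a[11] = 1; a[12] = 17; a[13] = 13; a[14] = 14; a[15] = 20; a[16] = 6; a[17] = 22; a[18] = 18; a[19] = 19; a[20] = 0; a[21] = 11; a[22] = 2; a[23] = 23; a[24] = 24; a[25] = 5.
Since a[25] = a[0] = 5, the sequence is periodic with period 25.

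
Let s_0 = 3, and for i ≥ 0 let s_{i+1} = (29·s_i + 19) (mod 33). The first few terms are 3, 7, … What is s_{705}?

31

Computing terms: s_0 = 3; s_1 = 7; s_2 = 24; s_3 = 22; s_4 = 30; s_5 = 31; s_6 = 27; s_7 = 10; s_8 = 12; s_9 = 4; s_{10} = 3.
The sequence repeats with period 10.
(705 - 0) mod 10 = 5, so s_{705} = s_5 = 31.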